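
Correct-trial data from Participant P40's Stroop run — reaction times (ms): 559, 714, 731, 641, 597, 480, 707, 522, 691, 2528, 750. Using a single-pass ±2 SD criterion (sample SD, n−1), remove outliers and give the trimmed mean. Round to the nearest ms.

n = 11, ΣRT = 8920, M = 810.909
Σ(x−M)² = 3324116.91; s = √(3324116.91/10) = 576.552
Cutoffs: 810.909 ± 2·576.552 → [-342.2, 1964.0]
Outside: 2528 → excluded.
Retained (n=10): Σ = 6392, mean = 6392/10 = 639.200

639 ms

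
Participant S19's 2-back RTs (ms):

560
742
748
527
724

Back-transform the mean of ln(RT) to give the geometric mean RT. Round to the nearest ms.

ln(RT): 6.3279, 6.6093, 6.6174, 6.2672, 6.5848
Mean ln(RT) = 32.4067/5 = 6.48134
Geometric mean = exp(6.48134) = 652.84 ms

653 ms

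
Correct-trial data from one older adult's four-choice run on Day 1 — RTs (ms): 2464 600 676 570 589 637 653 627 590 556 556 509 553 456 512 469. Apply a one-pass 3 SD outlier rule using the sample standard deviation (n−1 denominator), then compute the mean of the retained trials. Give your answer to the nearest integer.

n = 16, ΣRT = 11017, M = 688.562
Σ(x−M)² = 3420809.94; s = √(3420809.94/15) = 477.550
Cutoffs: 688.562 ± 3·477.550 → [-744.1, 2121.2]
Outside: 2464 → excluded.
Retained (n=15): Σ = 8553, mean = 8553/15 = 570.200

570 ms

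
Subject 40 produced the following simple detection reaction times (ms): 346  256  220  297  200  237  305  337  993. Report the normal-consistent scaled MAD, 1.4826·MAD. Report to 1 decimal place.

72.6 ms

Sorted: 200, 220, 237, 256, 297, 305, 337, 346, 993 → median = 297
|x − 297| sorted: 0, 8, 40, 41, 49, 60, 77, 97, 696 → MAD = 49
Robust SD ≈ 1.4826 × 49 = 72.647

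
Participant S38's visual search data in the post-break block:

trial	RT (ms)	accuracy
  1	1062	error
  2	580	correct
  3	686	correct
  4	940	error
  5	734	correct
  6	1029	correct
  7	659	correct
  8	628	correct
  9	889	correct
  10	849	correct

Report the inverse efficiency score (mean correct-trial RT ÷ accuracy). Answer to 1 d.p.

Correct trials (n=8): 580, 686, 734, 1029, 659, 628, 889, 849
Mean correct RT = 6054/8 = 756.7500 ms
Proportion correct = 8/10
IES = 756.7500 / (8/10) = 945.938 ms

945.9 ms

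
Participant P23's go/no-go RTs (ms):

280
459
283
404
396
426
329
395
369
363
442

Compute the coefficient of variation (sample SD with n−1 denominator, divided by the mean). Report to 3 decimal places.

0.158

n = 11, Σ = 4146, M = 376.9091
Σ(x−M)² = 35572.909; s = √(35572.909/10) = 59.6430
CV = 59.6430 / 376.9091 = 0.15824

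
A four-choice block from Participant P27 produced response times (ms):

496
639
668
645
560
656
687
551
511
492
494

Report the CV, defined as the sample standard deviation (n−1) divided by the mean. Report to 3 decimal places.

n = 11, Σ = 6399, M = 581.7273
Σ(x−M)² = 60840.182; s = √(60840.182/10) = 78.0001
CV = 78.0001 / 581.7273 = 0.13408

0.134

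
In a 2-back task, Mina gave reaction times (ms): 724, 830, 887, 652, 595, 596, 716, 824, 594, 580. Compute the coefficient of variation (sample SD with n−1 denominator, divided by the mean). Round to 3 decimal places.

0.164

n = 10, Σ = 6998, M = 699.8000
Σ(x−M)² = 117857.600; s = √(117857.600/9) = 114.4346
CV = 114.4346 / 699.8000 = 0.16352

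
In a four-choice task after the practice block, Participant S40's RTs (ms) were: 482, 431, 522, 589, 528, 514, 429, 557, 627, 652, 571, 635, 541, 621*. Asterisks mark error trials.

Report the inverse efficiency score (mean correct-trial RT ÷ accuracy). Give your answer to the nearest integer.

586 ms

Correct trials (n=13): 482, 431, 522, 589, 528, 514, 429, 557, 627, 652, 571, 635, 541
Mean correct RT = 7078/13 = 544.4615 ms
Proportion correct = 13/14
IES = 544.4615 / (13/14) = 586.343 ms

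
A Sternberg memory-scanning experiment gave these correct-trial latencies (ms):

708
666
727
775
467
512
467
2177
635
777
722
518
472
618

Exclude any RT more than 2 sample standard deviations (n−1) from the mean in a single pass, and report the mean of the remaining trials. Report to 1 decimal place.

620.3 ms

n = 14, ΣRT = 10241, M = 731.500
Σ(x−M)² = 2421603.50; s = √(2421603.50/13) = 431.598
Cutoffs: 731.500 ± 2·431.598 → [-131.7, 1594.7]
Outside: 2177 → excluded.
Retained (n=13): Σ = 8064, mean = 8064/13 = 620.308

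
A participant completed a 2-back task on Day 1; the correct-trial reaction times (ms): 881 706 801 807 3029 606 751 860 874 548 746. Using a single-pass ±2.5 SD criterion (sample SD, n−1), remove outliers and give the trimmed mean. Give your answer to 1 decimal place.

n = 11, ΣRT = 10609, M = 964.455
Σ(x−M)² = 4801922.73; s = √(4801922.73/10) = 692.959
Cutoffs: 964.455 ± 2.5·692.959 → [-767.9, 2696.9]
Outside: 3029 → excluded.
Retained (n=10): Σ = 7580, mean = 7580/10 = 758.000

758.0 ms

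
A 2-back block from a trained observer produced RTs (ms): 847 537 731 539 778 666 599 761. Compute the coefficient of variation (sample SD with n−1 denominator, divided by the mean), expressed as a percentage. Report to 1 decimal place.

17.0%

n = 8, Σ = 5458, M = 682.2500
Σ(x−M)² = 93701.500; s = √(93701.500/7) = 115.6976
CV = 115.6976 / 682.2500 = 0.16958 = 16.958%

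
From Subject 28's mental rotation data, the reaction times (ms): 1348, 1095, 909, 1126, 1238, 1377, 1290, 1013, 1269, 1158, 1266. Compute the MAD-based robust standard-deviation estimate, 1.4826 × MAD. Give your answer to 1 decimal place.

163.1 ms

Sorted: 909, 1013, 1095, 1126, 1158, 1238, 1266, 1269, 1290, 1348, 1377 → median = 1238
|x − 1238| sorted: 0, 28, 31, 52, 80, 110, 112, 139, 143, 225, 329 → MAD = 110
Robust SD ≈ 1.4826 × 110 = 163.086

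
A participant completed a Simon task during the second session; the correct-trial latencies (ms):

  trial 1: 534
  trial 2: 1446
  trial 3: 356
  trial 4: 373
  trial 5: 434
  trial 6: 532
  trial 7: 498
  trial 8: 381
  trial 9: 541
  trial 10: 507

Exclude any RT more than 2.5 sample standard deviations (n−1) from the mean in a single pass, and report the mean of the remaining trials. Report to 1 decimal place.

n = 10, ΣRT = 5602, M = 560.200
Σ(x−M)² = 917971.60; s = √(917971.60/9) = 319.369
Cutoffs: 560.200 ± 2.5·319.369 → [-238.2, 1358.6]
Outside: 1446 → excluded.
Retained (n=9): Σ = 4156, mean = 4156/9 = 461.778

461.8 ms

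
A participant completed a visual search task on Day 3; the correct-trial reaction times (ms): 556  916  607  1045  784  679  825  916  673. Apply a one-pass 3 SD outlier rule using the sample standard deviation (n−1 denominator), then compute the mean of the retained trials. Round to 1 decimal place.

n = 9, ΣRT = 7001, M = 777.889
Σ(x−M)² = 210972.89; s = √(210972.89/8) = 162.393
Cutoffs: 777.889 ± 3·162.393 → [290.7, 1265.1]
No RTs fall outside the cutoffs; all 9 retained. Mean = 7001/9 = 777.889

777.9 ms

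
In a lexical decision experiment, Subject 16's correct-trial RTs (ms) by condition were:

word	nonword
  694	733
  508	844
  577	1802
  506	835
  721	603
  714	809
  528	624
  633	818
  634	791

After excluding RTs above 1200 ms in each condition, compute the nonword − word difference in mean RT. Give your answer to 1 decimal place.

nonword: exclude 1802
M(word) = 5515/9 = 612.778
M(nonword) = 6057/8 = 757.125
Difference = 757.125 − 612.778 = 144.347 ms

144.3 ms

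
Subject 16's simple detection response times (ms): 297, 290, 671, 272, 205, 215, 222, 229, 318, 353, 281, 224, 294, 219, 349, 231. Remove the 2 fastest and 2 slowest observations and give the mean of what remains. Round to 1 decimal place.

Sorted: 205, 215, 219, 222, 224, 229, 231, 272, 281, 290, 294, 297, 318, 349, 353, 671
Drop lowest 2 (205, 215) and highest 2 (353, 671)
Remaining (n=12): Σ = 3226, mean = 3226/12 = 268.833

268.8 ms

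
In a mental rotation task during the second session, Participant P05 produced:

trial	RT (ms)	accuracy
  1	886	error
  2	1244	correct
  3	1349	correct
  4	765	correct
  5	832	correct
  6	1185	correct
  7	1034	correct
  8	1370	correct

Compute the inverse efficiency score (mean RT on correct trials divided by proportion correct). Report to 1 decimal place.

Correct trials (n=7): 1244, 1349, 765, 832, 1185, 1034, 1370
Mean correct RT = 7779/7 = 1111.2857 ms
Proportion correct = 7/8
IES = 1111.2857 / (7/8) = 1270.041 ms

1270.0 ms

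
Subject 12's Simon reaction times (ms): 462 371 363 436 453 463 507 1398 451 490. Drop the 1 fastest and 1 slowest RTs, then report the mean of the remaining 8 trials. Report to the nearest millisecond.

Sorted: 363, 371, 436, 451, 453, 462, 463, 490, 507, 1398
Drop lowest 1 (363) and highest 1 (1398)
Remaining (n=8): Σ = 3633, mean = 3633/8 = 454.125

454 ms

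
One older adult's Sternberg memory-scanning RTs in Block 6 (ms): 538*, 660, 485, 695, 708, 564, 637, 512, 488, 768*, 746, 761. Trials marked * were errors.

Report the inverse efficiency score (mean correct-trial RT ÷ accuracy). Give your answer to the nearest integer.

Correct trials (n=10): 660, 485, 695, 708, 564, 637, 512, 488, 746, 761
Mean correct RT = 6256/10 = 625.6000 ms
Proportion correct = 10/12
IES = 625.6000 / (10/12) = 750.720 ms

751 ms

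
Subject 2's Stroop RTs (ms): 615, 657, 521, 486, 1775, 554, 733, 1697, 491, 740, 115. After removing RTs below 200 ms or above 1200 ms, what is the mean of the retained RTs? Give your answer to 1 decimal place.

Excluded: 115, 1697, 1775
Retained (n=8): Σ = 4797
Mean = 4797/8 = 599.6250

599.6 ms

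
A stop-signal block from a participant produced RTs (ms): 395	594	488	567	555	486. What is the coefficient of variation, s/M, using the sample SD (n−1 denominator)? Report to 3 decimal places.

n = 6, Σ = 3085, M = 514.1667
Σ(x−M)² = 26510.833; s = √(26510.833/5) = 72.8160
CV = 72.8160 / 514.1667 = 0.14162

0.142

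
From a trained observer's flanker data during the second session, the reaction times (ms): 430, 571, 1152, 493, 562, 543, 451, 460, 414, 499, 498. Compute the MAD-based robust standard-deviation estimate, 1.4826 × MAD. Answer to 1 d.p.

69.7 ms

Sorted: 414, 430, 451, 460, 493, 498, 499, 543, 562, 571, 1152 → median = 498
|x − 498| sorted: 0, 1, 5, 38, 45, 47, 64, 68, 73, 84, 654 → MAD = 47
Robust SD ≈ 1.4826 × 47 = 69.682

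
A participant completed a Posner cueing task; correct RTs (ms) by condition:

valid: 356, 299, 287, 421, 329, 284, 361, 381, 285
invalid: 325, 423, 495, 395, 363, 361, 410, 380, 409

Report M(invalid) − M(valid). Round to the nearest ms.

62 ms

M(valid) = 3003/9 = 333.667
M(invalid) = 3561/9 = 395.667
Difference = 395.667 − 333.667 = 62.000 ms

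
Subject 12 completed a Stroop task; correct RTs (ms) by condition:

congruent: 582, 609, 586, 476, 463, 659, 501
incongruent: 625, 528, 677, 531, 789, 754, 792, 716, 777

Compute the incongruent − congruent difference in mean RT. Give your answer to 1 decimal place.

M(congruent) = 3876/7 = 553.714
M(incongruent) = 6189/9 = 687.667
Difference = 687.667 − 553.714 = 133.952 ms

134.0 ms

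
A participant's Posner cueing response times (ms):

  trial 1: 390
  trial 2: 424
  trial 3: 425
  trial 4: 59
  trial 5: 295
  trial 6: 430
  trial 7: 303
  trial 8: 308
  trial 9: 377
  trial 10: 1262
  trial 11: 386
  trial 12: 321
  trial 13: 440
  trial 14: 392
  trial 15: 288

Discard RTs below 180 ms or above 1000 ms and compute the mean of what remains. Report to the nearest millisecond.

Excluded: 59, 1262
Retained (n=13): Σ = 4779
Mean = 4779/13 = 367.6154

368 ms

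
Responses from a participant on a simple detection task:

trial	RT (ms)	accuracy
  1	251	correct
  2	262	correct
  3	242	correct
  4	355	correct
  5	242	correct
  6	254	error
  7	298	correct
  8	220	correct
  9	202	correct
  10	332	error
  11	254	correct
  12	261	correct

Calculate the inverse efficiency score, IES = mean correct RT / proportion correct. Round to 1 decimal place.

Correct trials (n=10): 251, 262, 242, 355, 242, 298, 220, 202, 254, 261
Mean correct RT = 2587/10 = 258.7000 ms
Proportion correct = 10/12
IES = 258.7000 / (10/12) = 310.440 ms

310.4 ms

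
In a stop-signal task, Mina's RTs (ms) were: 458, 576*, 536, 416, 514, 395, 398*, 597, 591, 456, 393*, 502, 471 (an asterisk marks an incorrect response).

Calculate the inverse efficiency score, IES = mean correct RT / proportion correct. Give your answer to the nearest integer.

Correct trials (n=10): 458, 536, 416, 514, 395, 597, 591, 456, 502, 471
Mean correct RT = 4936/10 = 493.6000 ms
Proportion correct = 10/13
IES = 493.6000 / (10/13) = 641.680 ms

642 ms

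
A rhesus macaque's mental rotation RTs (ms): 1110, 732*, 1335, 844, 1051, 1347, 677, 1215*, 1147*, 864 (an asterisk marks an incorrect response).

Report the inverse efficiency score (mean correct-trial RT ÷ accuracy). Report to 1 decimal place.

Correct trials (n=7): 1110, 1335, 844, 1051, 1347, 677, 864
Mean correct RT = 7228/7 = 1032.5714 ms
Proportion correct = 7/10
IES = 1032.5714 / (7/10) = 1475.102 ms

1475.1 ms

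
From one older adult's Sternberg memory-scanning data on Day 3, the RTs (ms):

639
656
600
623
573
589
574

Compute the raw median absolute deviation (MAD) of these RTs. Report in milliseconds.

26 ms

Sorted: 573, 574, 589, 600, 623, 639, 656 → median = 600
|x − 600|: 39, 56, 0, 23, 27, 11, 26
Sorted deviations: 0, 11, 23, 26, 27, 39, 56 → MAD = 26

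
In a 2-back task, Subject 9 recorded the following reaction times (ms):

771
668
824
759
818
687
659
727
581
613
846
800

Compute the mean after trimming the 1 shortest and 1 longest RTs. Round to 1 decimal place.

732.6 ms

Sorted: 581, 613, 659, 668, 687, 727, 759, 771, 800, 818, 824, 846
Drop lowest 1 (581) and highest 1 (846)
Remaining (n=10): Σ = 7326, mean = 7326/10 = 732.600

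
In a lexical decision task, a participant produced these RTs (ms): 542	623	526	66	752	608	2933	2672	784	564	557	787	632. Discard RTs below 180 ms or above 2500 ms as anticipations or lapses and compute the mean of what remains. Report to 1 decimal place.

637.5 ms

Excluded: 66, 2672, 2933
Retained (n=10): Σ = 6375
Mean = 6375/10 = 637.5000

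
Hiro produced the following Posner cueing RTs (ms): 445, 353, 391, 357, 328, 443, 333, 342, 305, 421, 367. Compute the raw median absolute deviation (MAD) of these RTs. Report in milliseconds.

29 ms

Sorted: 305, 328, 333, 342, 353, 357, 367, 391, 421, 443, 445 → median = 357
|x − 357|: 88, 4, 34, 0, 29, 86, 24, 15, 52, 64, 10
Sorted deviations: 0, 4, 10, 15, 24, 29, 34, 52, 64, 86, 88 → MAD = 29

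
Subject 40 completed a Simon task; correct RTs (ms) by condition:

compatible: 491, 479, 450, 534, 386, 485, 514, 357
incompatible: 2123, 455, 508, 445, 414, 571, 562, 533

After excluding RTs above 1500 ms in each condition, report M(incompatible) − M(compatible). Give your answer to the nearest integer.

36 ms

incompatible: exclude 2123
M(compatible) = 3696/8 = 462.000
M(incompatible) = 3488/7 = 498.286
Difference = 498.286 − 462.000 = 36.286 ms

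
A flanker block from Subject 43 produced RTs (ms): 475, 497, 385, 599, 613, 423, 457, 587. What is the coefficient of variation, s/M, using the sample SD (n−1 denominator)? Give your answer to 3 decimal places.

0.170

n = 8, Σ = 4036, M = 504.5000
Σ(x−M)² = 51614.000; s = √(51614.000/7) = 85.8687
CV = 85.8687 / 504.5000 = 0.17021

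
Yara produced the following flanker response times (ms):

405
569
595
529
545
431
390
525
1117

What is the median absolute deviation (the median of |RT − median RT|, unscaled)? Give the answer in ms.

66 ms

Sorted: 390, 405, 431, 525, 529, 545, 569, 595, 1117 → median = 529
|x − 529|: 124, 40, 66, 0, 16, 98, 139, 4, 588
Sorted deviations: 0, 4, 16, 40, 66, 98, 124, 139, 588 → MAD = 66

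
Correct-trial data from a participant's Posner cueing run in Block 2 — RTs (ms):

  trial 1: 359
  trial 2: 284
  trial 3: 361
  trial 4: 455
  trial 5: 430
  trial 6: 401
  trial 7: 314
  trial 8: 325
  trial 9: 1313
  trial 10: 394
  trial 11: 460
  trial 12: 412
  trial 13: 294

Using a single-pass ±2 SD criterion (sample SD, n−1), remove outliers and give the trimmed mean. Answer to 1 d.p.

374.1 ms

n = 13, ΣRT = 5802, M = 446.308
Σ(x−M)² = 854312.77; s = √(854312.77/12) = 266.820
Cutoffs: 446.308 ± 2·266.820 → [-87.3, 979.9]
Outside: 1313 → excluded.
Retained (n=12): Σ = 4489, mean = 4489/12 = 374.083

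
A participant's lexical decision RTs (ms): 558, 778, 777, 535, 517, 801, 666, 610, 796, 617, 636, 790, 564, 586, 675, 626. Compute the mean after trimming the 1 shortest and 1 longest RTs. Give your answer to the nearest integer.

Sorted: 517, 535, 558, 564, 586, 610, 617, 626, 636, 666, 675, 777, 778, 790, 796, 801
Drop lowest 1 (517) and highest 1 (801)
Remaining (n=14): Σ = 9214, mean = 9214/14 = 658.143

658 ms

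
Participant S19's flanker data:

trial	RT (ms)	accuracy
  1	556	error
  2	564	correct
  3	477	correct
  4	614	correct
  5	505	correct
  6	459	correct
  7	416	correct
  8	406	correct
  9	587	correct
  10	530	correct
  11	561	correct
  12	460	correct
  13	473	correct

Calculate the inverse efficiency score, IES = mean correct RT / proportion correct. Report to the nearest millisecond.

Correct trials (n=12): 564, 477, 614, 505, 459, 416, 406, 587, 530, 561, 460, 473
Mean correct RT = 6052/12 = 504.3333 ms
Proportion correct = 12/13
IES = 504.3333 / (12/13) = 546.361 ms

546 ms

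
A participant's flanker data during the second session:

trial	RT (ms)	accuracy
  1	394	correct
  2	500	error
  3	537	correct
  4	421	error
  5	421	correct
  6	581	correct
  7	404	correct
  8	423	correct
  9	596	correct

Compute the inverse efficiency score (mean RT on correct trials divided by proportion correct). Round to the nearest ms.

616 ms

Correct trials (n=7): 394, 537, 421, 581, 404, 423, 596
Mean correct RT = 3356/7 = 479.4286 ms
Proportion correct = 7/9
IES = 479.4286 / (7/9) = 616.408 ms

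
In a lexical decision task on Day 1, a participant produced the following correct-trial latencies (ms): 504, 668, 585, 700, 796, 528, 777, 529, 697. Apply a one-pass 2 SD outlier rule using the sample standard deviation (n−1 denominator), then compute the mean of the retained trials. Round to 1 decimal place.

n = 9, ΣRT = 5784, M = 642.667
Σ(x−M)² = 97060.00; s = √(97060.00/8) = 110.148
Cutoffs: 642.667 ± 2·110.148 → [422.4, 863.0]
No RTs fall outside the cutoffs; all 9 retained. Mean = 5784/9 = 642.667

642.7 ms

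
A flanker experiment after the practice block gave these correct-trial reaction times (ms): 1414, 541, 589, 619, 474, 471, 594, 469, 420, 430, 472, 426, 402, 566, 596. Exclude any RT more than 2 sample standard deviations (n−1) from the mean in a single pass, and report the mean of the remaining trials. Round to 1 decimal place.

n = 15, ΣRT = 8483, M = 565.533
Σ(x−M)² = 846789.73; s = √(846789.73/14) = 245.937
Cutoffs: 565.533 ± 2·245.937 → [73.7, 1057.4]
Outside: 1414 → excluded.
Retained (n=14): Σ = 7069, mean = 7069/14 = 504.929

504.9 ms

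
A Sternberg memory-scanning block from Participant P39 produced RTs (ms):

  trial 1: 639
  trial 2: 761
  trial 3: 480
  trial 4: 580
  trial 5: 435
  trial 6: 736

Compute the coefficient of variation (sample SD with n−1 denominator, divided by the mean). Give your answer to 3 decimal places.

n = 6, Σ = 3631, M = 605.1667
Σ(x−M)² = 87802.833; s = √(87802.833/5) = 132.5163
CV = 132.5163 / 605.1667 = 0.21897

0.219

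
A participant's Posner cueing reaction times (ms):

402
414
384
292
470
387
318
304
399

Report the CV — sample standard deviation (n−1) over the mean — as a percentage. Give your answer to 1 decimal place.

15.6%

n = 9, Σ = 3370, M = 374.4444
Σ(x−M)² = 27252.222; s = √(27252.222/8) = 58.3655
CV = 58.3655 / 374.4444 = 0.15587 = 15.587%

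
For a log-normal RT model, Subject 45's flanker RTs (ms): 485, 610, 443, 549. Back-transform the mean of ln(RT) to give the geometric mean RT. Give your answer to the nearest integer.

518 ms

ln(RT): 6.1841, 6.4135, 6.0936, 6.3081
Mean ln(RT) = 24.9993/4 = 6.24982
Geometric mean = exp(6.24982) = 517.92 ms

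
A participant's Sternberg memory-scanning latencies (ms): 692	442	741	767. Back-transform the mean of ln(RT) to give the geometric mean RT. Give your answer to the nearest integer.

ln(RT): 6.5396, 6.0913, 6.6080, 6.6425
Mean ln(RT) = 25.8814/4 = 6.47035
Geometric mean = exp(6.47035) = 645.71 ms

646 ms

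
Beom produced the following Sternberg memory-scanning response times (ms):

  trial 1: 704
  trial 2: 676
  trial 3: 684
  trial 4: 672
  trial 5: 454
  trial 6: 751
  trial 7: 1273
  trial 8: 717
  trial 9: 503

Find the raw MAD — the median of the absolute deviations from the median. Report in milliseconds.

Sorted: 454, 503, 672, 676, 684, 704, 717, 751, 1273 → median = 684
|x − 684|: 20, 8, 0, 12, 230, 67, 589, 33, 181
Sorted deviations: 0, 8, 12, 20, 33, 67, 181, 230, 589 → MAD = 33

33 ms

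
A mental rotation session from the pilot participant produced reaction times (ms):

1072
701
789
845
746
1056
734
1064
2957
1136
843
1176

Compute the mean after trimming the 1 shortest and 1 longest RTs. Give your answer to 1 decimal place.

Sorted: 701, 734, 746, 789, 843, 845, 1056, 1064, 1072, 1136, 1176, 2957
Drop lowest 1 (701) and highest 1 (2957)
Remaining (n=10): Σ = 9461, mean = 9461/10 = 946.100

946.1 ms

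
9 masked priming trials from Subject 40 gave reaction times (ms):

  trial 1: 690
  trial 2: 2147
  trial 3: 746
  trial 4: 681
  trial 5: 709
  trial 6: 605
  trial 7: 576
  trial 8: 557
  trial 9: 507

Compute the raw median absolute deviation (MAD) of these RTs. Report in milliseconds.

76 ms

Sorted: 507, 557, 576, 605, 681, 690, 709, 746, 2147 → median = 681
|x − 681|: 9, 1466, 65, 0, 28, 76, 105, 124, 174
Sorted deviations: 0, 9, 28, 65, 76, 105, 124, 174, 1466 → MAD = 76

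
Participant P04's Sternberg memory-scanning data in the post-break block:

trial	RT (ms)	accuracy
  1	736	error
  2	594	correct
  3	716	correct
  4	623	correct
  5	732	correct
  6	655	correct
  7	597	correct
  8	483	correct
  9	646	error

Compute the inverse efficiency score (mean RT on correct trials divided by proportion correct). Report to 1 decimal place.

808.2 ms

Correct trials (n=7): 594, 716, 623, 732, 655, 597, 483
Mean correct RT = 4400/7 = 628.5714 ms
Proportion correct = 7/9
IES = 628.5714 / (7/9) = 808.163 ms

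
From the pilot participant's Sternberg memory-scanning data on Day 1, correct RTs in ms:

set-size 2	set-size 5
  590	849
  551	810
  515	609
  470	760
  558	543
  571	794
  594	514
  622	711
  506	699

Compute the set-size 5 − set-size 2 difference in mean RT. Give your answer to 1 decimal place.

145.8 ms

M(set-size 2) = 4977/9 = 553.000
M(set-size 5) = 6289/9 = 698.778
Difference = 698.778 − 553.000 = 145.778 ms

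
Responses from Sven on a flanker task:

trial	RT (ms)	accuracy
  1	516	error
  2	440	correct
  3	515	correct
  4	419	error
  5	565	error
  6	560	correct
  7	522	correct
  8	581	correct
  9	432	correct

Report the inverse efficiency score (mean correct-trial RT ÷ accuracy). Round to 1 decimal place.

Correct trials (n=6): 440, 515, 560, 522, 581, 432
Mean correct RT = 3050/6 = 508.3333 ms
Proportion correct = 6/9
IES = 508.3333 / (6/9) = 762.500 ms

762.5 ms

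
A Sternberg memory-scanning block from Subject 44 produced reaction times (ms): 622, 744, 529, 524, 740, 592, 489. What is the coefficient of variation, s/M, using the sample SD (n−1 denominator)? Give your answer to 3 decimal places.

0.170

n = 7, Σ = 4240, M = 605.7143
Σ(x−M)² = 63793.429; s = √(63793.429/6) = 103.1127
CV = 103.1127 / 605.7143 = 0.17023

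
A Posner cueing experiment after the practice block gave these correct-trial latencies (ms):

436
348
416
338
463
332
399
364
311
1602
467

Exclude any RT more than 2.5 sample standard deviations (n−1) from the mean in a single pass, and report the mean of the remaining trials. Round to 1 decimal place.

387.4 ms

n = 11, ΣRT = 5476, M = 497.818
Σ(x−M)² = 1369951.64; s = √(1369951.64/10) = 370.129
Cutoffs: 497.818 ± 2.5·370.129 → [-427.5, 1423.1]
Outside: 1602 → excluded.
Retained (n=10): Σ = 3874, mean = 3874/10 = 387.400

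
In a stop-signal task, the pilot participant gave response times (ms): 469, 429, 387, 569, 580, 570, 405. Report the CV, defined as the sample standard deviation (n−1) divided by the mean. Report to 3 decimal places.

0.173

n = 7, Σ = 3409, M = 487.0000
Σ(x−M)² = 42674.000; s = √(42674.000/6) = 84.3347
CV = 84.3347 / 487.0000 = 0.17317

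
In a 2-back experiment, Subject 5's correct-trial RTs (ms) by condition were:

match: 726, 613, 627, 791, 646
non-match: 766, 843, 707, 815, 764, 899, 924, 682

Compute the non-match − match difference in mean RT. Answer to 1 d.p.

M(match) = 3403/5 = 680.600
M(non-match) = 6400/8 = 800.000
Difference = 800.000 − 680.600 = 119.400 ms

119.4 ms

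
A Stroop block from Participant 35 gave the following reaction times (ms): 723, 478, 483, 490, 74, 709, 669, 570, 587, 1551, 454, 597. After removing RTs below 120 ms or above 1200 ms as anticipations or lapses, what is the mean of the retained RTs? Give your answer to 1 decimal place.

Excluded: 74, 1551
Retained (n=10): Σ = 5760
Mean = 5760/10 = 576.0000

576.0 ms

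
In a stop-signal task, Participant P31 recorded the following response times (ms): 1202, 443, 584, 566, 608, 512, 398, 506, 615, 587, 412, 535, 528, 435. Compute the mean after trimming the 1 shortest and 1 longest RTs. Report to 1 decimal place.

527.6 ms

Sorted: 398, 412, 435, 443, 506, 512, 528, 535, 566, 584, 587, 608, 615, 1202
Drop lowest 1 (398) and highest 1 (1202)
Remaining (n=12): Σ = 6331, mean = 6331/12 = 527.583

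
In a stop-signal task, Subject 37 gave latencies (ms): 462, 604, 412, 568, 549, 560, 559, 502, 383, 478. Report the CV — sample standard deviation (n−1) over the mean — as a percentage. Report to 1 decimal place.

n = 10, Σ = 5077, M = 507.7000
Σ(x−M)² = 47694.100; s = √(47694.100/9) = 72.7966
CV = 72.7966 / 507.7000 = 0.14339 = 14.339%

14.3%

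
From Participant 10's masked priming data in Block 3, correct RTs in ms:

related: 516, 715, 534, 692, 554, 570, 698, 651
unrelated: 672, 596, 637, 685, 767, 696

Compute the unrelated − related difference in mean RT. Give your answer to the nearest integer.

59 ms

M(related) = 4930/8 = 616.250
M(unrelated) = 4053/6 = 675.500
Difference = 675.500 − 616.250 = 59.250 ms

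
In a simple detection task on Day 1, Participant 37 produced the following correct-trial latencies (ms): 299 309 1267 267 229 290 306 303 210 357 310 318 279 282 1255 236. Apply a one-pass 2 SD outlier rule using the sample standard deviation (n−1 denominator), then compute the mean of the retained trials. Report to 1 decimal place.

285.4 ms

n = 16, ΣRT = 6517, M = 407.312
Σ(x−M)² = 1685849.44; s = √(1685849.44/15) = 335.246
Cutoffs: 407.312 ± 2·335.246 → [-263.2, 1077.8]
Outside: 1255, 1267 → excluded.
Retained (n=14): Σ = 3995, mean = 3995/14 = 285.357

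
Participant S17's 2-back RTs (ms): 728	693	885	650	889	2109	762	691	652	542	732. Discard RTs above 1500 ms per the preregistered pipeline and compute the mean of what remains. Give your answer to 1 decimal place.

Excluded: 2109
Retained (n=10): Σ = 7224
Mean = 7224/10 = 722.4000

722.4 ms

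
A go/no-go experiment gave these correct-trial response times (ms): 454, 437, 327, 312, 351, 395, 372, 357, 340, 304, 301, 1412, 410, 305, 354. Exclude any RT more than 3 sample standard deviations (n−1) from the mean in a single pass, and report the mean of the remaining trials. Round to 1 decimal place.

n = 15, ΣRT = 6431, M = 428.733
Σ(x−M)² = 1068034.93; s = √(1068034.93/14) = 276.203
Cutoffs: 428.733 ± 3·276.203 → [-399.9, 1257.3]
Outside: 1412 → excluded.
Retained (n=14): Σ = 5019, mean = 5019/14 = 358.500

358.5 ms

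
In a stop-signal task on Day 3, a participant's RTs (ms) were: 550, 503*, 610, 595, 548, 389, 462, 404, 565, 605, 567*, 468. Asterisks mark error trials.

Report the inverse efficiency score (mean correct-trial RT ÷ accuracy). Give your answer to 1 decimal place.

Correct trials (n=10): 550, 610, 595, 548, 389, 462, 404, 565, 605, 468
Mean correct RT = 5196/10 = 519.6000 ms
Proportion correct = 10/12
IES = 519.6000 / (10/12) = 623.520 ms

623.5 ms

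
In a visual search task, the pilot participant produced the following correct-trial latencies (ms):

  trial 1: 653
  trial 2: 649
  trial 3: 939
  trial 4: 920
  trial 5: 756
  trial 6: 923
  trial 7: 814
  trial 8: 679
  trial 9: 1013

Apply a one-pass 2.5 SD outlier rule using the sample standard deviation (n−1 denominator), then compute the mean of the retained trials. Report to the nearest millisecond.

n = 9, ΣRT = 7346, M = 816.222
Σ(x−M)² = 153033.56; s = √(153033.56/8) = 138.308
Cutoffs: 816.222 ± 2.5·138.308 → [470.5, 1162.0]
No RTs fall outside the cutoffs; all 9 retained. Mean = 7346/9 = 816.222

816 ms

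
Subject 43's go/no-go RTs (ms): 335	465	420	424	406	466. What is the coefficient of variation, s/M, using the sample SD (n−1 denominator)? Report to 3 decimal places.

0.115

n = 6, Σ = 2516, M = 419.3333
Σ(x−M)² = 11575.333; s = √(11575.333/5) = 48.1151
CV = 48.1151 / 419.3333 = 0.11474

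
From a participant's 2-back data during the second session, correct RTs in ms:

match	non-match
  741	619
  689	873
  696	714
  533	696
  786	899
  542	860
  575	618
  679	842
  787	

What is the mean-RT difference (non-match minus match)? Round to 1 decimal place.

95.3 ms

M(match) = 6028/9 = 669.778
M(non-match) = 6121/8 = 765.125
Difference = 765.125 − 669.778 = 95.347 ms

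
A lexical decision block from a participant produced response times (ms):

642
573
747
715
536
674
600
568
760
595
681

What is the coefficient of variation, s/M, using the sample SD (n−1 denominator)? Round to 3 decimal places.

n = 11, Σ = 7091, M = 644.6364
Σ(x−M)² = 58192.545; s = √(58192.545/10) = 76.2840
CV = 76.2840 / 644.6364 = 0.11834

0.118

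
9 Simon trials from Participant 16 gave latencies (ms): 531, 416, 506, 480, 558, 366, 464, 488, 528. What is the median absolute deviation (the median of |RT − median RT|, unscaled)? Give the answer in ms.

Sorted: 366, 416, 464, 480, 488, 506, 528, 531, 558 → median = 488
|x − 488|: 43, 72, 18, 8, 70, 122, 24, 0, 40
Sorted deviations: 0, 8, 18, 24, 40, 43, 70, 72, 122 → MAD = 40

40 ms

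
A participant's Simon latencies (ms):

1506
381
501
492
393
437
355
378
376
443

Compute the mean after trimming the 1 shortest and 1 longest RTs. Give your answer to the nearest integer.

Sorted: 355, 376, 378, 381, 393, 437, 443, 492, 501, 1506
Drop lowest 1 (355) and highest 1 (1506)
Remaining (n=8): Σ = 3401, mean = 3401/8 = 425.125

425 ms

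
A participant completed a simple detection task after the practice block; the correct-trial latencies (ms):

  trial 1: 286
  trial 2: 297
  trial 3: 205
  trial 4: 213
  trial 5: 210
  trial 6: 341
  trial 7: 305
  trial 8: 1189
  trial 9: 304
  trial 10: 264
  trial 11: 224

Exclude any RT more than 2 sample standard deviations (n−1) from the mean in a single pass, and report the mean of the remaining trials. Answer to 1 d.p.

n = 11, ΣRT = 3838, M = 348.909
Σ(x−M)² = 797700.91; s = √(797700.91/10) = 282.436
Cutoffs: 348.909 ± 2·282.436 → [-216.0, 913.8]
Outside: 1189 → excluded.
Retained (n=10): Σ = 2649, mean = 2649/10 = 264.900

264.9 ms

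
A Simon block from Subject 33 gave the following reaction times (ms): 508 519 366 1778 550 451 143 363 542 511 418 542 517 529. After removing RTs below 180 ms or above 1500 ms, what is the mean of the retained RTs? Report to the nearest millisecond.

Excluded: 143, 1778
Retained (n=12): Σ = 5816
Mean = 5816/12 = 484.6667

485 ms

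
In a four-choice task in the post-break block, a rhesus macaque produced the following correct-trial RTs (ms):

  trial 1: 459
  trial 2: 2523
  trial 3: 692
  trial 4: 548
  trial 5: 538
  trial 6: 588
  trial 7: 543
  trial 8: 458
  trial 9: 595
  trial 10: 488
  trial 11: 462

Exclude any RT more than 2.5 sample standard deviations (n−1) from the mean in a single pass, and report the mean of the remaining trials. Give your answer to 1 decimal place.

537.1 ms

n = 11, ΣRT = 7894, M = 717.636
Σ(x−M)² = 3635770.55; s = √(3635770.55/10) = 602.974
Cutoffs: 717.636 ± 2.5·602.974 → [-789.8, 2225.1]
Outside: 2523 → excluded.
Retained (n=10): Σ = 5371, mean = 5371/10 = 537.100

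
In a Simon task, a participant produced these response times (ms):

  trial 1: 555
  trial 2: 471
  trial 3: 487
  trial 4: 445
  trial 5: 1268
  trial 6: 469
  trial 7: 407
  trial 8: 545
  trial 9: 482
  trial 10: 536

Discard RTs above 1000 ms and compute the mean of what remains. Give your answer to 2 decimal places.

Excluded: 1268
Retained (n=9): Σ = 4397
Mean = 4397/9 = 488.5556

488.56 ms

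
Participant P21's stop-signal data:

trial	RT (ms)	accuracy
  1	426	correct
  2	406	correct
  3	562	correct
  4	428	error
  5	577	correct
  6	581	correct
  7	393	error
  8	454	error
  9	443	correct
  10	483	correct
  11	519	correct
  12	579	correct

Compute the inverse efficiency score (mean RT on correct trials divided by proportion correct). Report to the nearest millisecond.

Correct trials (n=9): 426, 406, 562, 577, 581, 443, 483, 519, 579
Mean correct RT = 4576/9 = 508.4444 ms
Proportion correct = 9/12
IES = 508.4444 / (9/12) = 677.926 ms

678 ms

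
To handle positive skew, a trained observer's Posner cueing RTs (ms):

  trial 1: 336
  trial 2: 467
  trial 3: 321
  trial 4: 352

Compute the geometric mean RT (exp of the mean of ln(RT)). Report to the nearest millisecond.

365 ms

ln(RT): 5.8171, 6.1463, 5.7714, 5.8636
Mean ln(RT) = 23.5985/4 = 5.89963
Geometric mean = exp(5.89963) = 364.90 ms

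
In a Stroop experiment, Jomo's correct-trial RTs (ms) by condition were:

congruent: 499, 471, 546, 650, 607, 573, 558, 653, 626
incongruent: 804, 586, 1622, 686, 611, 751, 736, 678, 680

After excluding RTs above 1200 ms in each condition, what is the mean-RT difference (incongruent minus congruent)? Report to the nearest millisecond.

116 ms

incongruent: exclude 1622
M(congruent) = 5183/9 = 575.889
M(incongruent) = 5532/8 = 691.500
Difference = 691.500 − 575.889 = 115.611 ms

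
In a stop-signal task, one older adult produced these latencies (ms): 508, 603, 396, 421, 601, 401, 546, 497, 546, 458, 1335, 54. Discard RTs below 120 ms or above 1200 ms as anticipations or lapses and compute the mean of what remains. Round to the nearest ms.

Excluded: 54, 1335
Retained (n=10): Σ = 4977
Mean = 4977/10 = 497.7000

498 ms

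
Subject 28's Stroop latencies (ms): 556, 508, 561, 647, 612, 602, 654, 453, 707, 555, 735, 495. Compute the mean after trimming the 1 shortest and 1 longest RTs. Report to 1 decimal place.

Sorted: 453, 495, 508, 555, 556, 561, 602, 612, 647, 654, 707, 735
Drop lowest 1 (453) and highest 1 (735)
Remaining (n=10): Σ = 5897, mean = 5897/10 = 589.700

589.7 ms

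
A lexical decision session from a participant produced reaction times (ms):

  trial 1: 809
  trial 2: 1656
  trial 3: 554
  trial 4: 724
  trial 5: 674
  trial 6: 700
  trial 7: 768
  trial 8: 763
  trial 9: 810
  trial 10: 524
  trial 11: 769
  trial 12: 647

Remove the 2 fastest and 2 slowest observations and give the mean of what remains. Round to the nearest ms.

732 ms

Sorted: 524, 554, 647, 674, 700, 724, 763, 768, 769, 809, 810, 1656
Drop lowest 2 (524, 554) and highest 2 (810, 1656)
Remaining (n=8): Σ = 5854, mean = 5854/8 = 731.750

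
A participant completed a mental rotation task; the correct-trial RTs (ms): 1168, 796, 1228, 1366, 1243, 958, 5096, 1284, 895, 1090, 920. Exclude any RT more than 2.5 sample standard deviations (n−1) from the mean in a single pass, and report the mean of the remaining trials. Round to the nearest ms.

1095 ms

n = 11, ΣRT = 16044, M = 1458.545
Σ(x−M)² = 14887086.73; s = √(14887086.73/10) = 1220.126
Cutoffs: 1458.545 ± 2.5·1220.126 → [-1591.8, 4508.9]
Outside: 5096 → excluded.
Retained (n=10): Σ = 10948, mean = 10948/10 = 1094.800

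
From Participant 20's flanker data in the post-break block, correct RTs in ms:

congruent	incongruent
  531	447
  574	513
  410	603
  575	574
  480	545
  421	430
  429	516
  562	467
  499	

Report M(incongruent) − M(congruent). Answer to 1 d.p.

14.0 ms

M(congruent) = 4481/9 = 497.889
M(incongruent) = 4095/8 = 511.875
Difference = 511.875 − 497.889 = 13.986 ms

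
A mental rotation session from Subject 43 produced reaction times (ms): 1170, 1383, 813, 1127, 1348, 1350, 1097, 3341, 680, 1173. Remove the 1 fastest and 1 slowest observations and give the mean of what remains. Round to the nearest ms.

Sorted: 680, 813, 1097, 1127, 1170, 1173, 1348, 1350, 1383, 3341
Drop lowest 1 (680) and highest 1 (3341)
Remaining (n=8): Σ = 9461, mean = 9461/8 = 1182.625

1183 ms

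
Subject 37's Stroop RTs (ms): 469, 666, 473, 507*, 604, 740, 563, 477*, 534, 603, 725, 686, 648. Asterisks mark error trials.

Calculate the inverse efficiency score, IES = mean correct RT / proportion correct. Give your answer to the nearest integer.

Correct trials (n=11): 469, 666, 473, 604, 740, 563, 534, 603, 725, 686, 648
Mean correct RT = 6711/11 = 610.0909 ms
Proportion correct = 11/13
IES = 610.0909 / (11/13) = 721.017 ms

721 ms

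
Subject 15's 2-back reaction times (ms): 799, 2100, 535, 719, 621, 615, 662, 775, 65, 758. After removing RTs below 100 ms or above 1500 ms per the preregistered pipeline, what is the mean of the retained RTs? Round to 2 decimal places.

685.50 ms

Excluded: 65, 2100
Retained (n=8): Σ = 5484
Mean = 5484/8 = 685.5000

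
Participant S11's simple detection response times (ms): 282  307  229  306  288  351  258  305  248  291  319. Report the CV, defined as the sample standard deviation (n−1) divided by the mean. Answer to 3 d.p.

n = 11, Σ = 3184, M = 289.4545
Σ(x−M)² = 11906.727; s = √(11906.727/10) = 34.5061
CV = 34.5061 / 289.4545 = 0.11921

0.119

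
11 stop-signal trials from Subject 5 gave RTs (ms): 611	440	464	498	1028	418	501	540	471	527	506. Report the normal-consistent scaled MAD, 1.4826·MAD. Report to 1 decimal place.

Sorted: 418, 440, 464, 471, 498, 501, 506, 527, 540, 611, 1028 → median = 501
|x − 501| sorted: 0, 3, 5, 26, 30, 37, 39, 61, 83, 110, 527 → MAD = 37
Robust SD ≈ 1.4826 × 37 = 54.856

54.9 ms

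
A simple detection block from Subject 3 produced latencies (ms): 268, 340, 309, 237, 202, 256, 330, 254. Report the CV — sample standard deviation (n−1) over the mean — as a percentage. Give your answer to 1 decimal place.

17.4%

n = 8, Σ = 2196, M = 274.5000
Σ(x−M)² = 16028.000; s = √(16028.000/7) = 47.8510
CV = 47.8510 / 274.5000 = 0.17432 = 17.432%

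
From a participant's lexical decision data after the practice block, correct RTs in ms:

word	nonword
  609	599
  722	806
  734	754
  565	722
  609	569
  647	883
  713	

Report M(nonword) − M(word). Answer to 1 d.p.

M(word) = 4599/7 = 657.000
M(nonword) = 4333/6 = 722.167
Difference = 722.167 − 657.000 = 65.167 ms

65.2 ms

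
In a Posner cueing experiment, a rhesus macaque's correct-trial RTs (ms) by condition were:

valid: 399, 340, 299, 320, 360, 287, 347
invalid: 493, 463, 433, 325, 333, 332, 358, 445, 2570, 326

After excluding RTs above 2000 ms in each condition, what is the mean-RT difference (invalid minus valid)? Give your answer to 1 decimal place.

53.8 ms

invalid: exclude 2570
M(valid) = 2352/7 = 336.000
M(invalid) = 3508/9 = 389.778
Difference = 389.778 − 336.000 = 53.778 ms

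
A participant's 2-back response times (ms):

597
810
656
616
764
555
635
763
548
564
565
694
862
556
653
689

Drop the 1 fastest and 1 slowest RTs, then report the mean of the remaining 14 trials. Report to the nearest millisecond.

651 ms

Sorted: 548, 555, 556, 564, 565, 597, 616, 635, 653, 656, 689, 694, 763, 764, 810, 862
Drop lowest 1 (548) and highest 1 (862)
Remaining (n=14): Σ = 9117, mean = 9117/14 = 651.214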